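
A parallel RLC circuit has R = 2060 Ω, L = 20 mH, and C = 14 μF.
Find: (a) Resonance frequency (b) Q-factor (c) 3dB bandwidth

Step 1 — Resonance: ω₀ = 1/√(LC) = 1/√(0.02·1.4e-05) = 1890 rad/s.
Step 2 — f₀ = ω₀/(2π) = 300.8 Hz.
Step 3 — Parallel Q: Q = R/(ω₀L) = 2060/(1890·0.02) = 54.5.
Step 4 — Bandwidth: Δω = ω₀/Q = 34.67 rad/s; BW = Δω/(2π) = 5.519 Hz.

(a) f₀ = 300.8 Hz  (b) Q = 54.5  (c) BW = 5.519 Hz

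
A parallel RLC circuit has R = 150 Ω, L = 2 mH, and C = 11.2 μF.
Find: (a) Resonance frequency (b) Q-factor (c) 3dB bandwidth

Step 1 — Resonance: ω₀ = 1/√(LC) = 1/√(0.002·1.12e-05) = 6682 rad/s.
Step 2 — f₀ = ω₀/(2π) = 1063 Hz.
Step 3 — Parallel Q: Q = R/(ω₀L) = 150/(6682·0.002) = 11.22.
Step 4 — Bandwidth: Δω = ω₀/Q = 595.2 rad/s; BW = Δω/(2π) = 94.74 Hz.

(a) f₀ = 1063 Hz  (b) Q = 11.22  (c) BW = 94.74 Hz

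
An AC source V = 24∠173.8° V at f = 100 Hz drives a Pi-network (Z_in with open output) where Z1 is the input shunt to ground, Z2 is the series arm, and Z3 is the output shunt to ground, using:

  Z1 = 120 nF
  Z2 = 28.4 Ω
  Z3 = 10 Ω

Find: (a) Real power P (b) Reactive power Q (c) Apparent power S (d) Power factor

Step 1 — Angular frequency: ω = 2π·f = 2π·100 = 628.3 rad/s.
Step 2 — Component impedances:
  Z1: Z = 1/(jωC) = -j/(ω·C) = 0 - j1.326e+04 Ω
  Z2: Z = R = 28.4 Ω
  Z3: Z = R = 10 Ω
Step 3 — With open output, the series arm Z2 and the output shunt Z3 appear in series to ground: Z2 + Z3 = 38.4 Ω.
Step 4 — Parallel with input shunt Z1: Z_in = Z1 || (Z2 + Z3) = 38.4 - j0.1112 Ω = 38.4∠-0.2° Ω.
Step 5 — Source phasor: V = 24∠173.8° V = -23.86 + j2.592 V.
Step 6 — Current: I = V / Z = -0.6215 + j0.0657 A = 0.625∠174.0° A.
Step 7 — Complex power: S = V·I* = 15 - j0.04343 VA.
Step 8 — Real power: P = Re(S) = 15 W.
Step 9 — Reactive power: Q = Im(S) = -0.04343 VAR.
Step 10 — Apparent power: |S| = 15 VA.
Step 11 — Power factor: PF = P/|S| = 1 (leading).

(a) P = 15 W  (b) Q = -0.04343 VAR  (c) S = 15 VA  (d) PF = 1 (leading)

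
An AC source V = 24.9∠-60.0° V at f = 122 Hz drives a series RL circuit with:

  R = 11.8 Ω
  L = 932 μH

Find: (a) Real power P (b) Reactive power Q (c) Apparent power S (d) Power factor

Step 1 — Angular frequency: ω = 2π·f = 2π·122 = 766.5 rad/s.
Step 2 — Component impedances:
  R: Z = R = 11.8 Ω
  L: Z = jωL = j·766.5·0.000932 = 0 + j0.7144 Ω
Step 3 — Series combination: Z_total = R + L = 11.8 + j0.7144 Ω = 11.82∠3.5° Ω.
Step 4 — Source phasor: V = 24.9∠-60.0° V = 12.45 - j21.56 V.
Step 5 — Current: I = V / Z = 0.941 - j1.884 A = 2.106∠-63.5° A.
Step 6 — Complex power: S = V·I* = 52.35 + j3.17 VA.
Step 7 — Real power: P = Re(S) = 52.35 W.
Step 8 — Reactive power: Q = Im(S) = 3.17 VAR.
Step 9 — Apparent power: |S| = 52.45 VA.
Step 10 — Power factor: PF = P/|S| = 0.9982 (lagging).

(a) P = 52.35 W  (b) Q = 3.17 VAR  (c) S = 52.45 VA  (d) PF = 0.9982 (lagging)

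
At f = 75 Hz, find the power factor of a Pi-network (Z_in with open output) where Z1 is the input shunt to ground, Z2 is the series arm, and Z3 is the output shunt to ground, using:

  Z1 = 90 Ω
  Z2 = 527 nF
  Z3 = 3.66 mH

Step 1 — Angular frequency: ω = 2π·f = 2π·75 = 471.2 rad/s.
Step 2 — Component impedances:
  Z1: Z = R = 90 Ω
  Z2: Z = 1/(jωC) = -j/(ω·C) = 0 - j4027 Ω
  Z3: Z = jωL = j·471.2·0.00366 = 0 + j1.725 Ω
Step 3 — With open output, the series arm Z2 and the output shunt Z3 appear in series to ground: Z2 + Z3 = 0 - j4025 Ω.
Step 4 — Parallel with input shunt Z1: Z_in = Z1 || (Z2 + Z3) = 89.96 - j2.011 Ω = 89.98∠-1.3° Ω.
Step 5 — Power factor: PF = cos(φ) = Re(Z)/|Z| = 89.96/89.98 = 0.9998.
Step 6 — Type: Im(Z) = -2.011 ⇒ leading (phase φ = -1.3°).

PF = 0.9998 (leading, φ = -1.3°)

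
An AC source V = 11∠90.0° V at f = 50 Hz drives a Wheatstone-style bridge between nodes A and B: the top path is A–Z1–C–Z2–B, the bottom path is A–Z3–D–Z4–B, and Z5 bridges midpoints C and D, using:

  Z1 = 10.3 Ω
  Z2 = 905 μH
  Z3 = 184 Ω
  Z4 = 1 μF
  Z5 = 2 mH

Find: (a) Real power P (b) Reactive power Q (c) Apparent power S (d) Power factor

Step 1 — Angular frequency: ω = 2π·f = 2π·50 = 314.2 rad/s.
Step 2 — Component impedances:
  Z1: Z = R = 10.3 Ω
  Z2: Z = jωL = j·314.2·0.000905 = 0 + j0.2843 Ω
  Z3: Z = R = 184 Ω
  Z4: Z = 1/(jωC) = -j/(ω·C) = 0 - j3183 Ω
  Z5: Z = jωL = j·314.2·0.002 = 0 + j0.6283 Ω
Step 3 — Bridge requires nodal analysis (the Z5 bridge couples midpoints C and D, so the two paths cannot be reduced to a simple series/parallel combination). Setting node B to ground and injecting 1 A at node A, the 3-node admittance system at A, C, D solves to V_A = Z_AB = 9.754 + j0.2861 Ω = 9.758∠1.7° Ω.
Step 4 — Source phasor: V = 11∠90.0° V = 0 + j11 V.
Step 5 — Current: I = V / Z = 0.03305 + j1.127 A = 1.127∠88.3° A.
Step 6 — Complex power: S = V·I* = 12.39 + j0.3636 VA.
Step 7 — Real power: P = Re(S) = 12.39 W.
Step 8 — Reactive power: Q = Im(S) = 0.3636 VAR.
Step 9 — Apparent power: |S| = 12.4 VA.
Step 10 — Power factor: PF = P/|S| = 0.9996 (lagging).

(a) P = 12.39 W  (b) Q = 0.3636 VAR  (c) S = 12.4 VA  (d) PF = 0.9996 (lagging)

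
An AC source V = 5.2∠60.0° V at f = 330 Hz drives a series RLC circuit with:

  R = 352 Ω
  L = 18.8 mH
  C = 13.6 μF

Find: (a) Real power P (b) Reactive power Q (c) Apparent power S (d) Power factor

Step 1 — Angular frequency: ω = 2π·f = 2π·330 = 2073 rad/s.
Step 2 — Component impedances:
  R: Z = R = 352 Ω
  L: Z = jωL = j·2073·0.0188 = 0 + j38.98 Ω
  C: Z = 1/(jωC) = -j/(ω·C) = 0 - j35.46 Ω
Step 3 — Series combination: Z_total = R + L + C = 352 + j3.519 Ω = 352∠0.6° Ω.
Step 4 — Source phasor: V = 5.2∠60.0° V = 2.6 + j4.503 V.
Step 5 — Current: I = V / Z = 0.007513 + j0.01272 A = 0.01477∠59.4° A.
Step 6 — Complex power: S = V·I* = 0.07681 + j0.0007678 VA.
Step 7 — Real power: P = Re(S) = 0.07681 W.
Step 8 — Reactive power: Q = Im(S) = 0.0007678 VAR.
Step 9 — Apparent power: |S| = 0.07681 VA.
Step 10 — Power factor: PF = P/|S| = 1 (lagging).

(a) P = 0.07681 W  (b) Q = 0.0007678 VAR  (c) S = 0.07681 VA  (d) PF = 1 (lagging)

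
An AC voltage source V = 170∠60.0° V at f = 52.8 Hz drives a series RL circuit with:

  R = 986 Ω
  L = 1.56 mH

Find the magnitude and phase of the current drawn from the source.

Step 1 — Angular frequency: ω = 2π·f = 2π·52.8 = 331.8 rad/s.
Step 2 — Component impedances:
  R: Z = R = 986 Ω
  L: Z = jωL = j·331.8·0.00156 = 0 + j0.5175 Ω
Step 3 — Series combination: Z_total = R + L = 986 + j0.5175 Ω = 986∠0.0° Ω.
Step 4 — Source phasor: V = 170∠60.0° V = 85 + j147.2 V.
Step 5 — Ohm's law: I = V / Z_total = (85 + j147.2) / (986 + j0.5175) = 0.08629 + j0.1493 A.
Step 6 — Convert to polar: |I| = 0.1724 A, ∠I = 60.0°.

I = 0.1724∠60.0° A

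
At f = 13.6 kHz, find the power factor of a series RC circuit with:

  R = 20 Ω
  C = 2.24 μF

Step 1 — Angular frequency: ω = 2π·f = 2π·1.36e+04 = 8.545e+04 rad/s.
Step 2 — Component impedances:
  R: Z = R = 20 Ω
  C: Z = 1/(jωC) = -j/(ω·C) = 0 - j5.224 Ω
Step 3 — Series combination: Z_total = R + C = 20 - j5.224 Ω = 20.67∠-14.6° Ω.
Step 4 — Power factor: PF = cos(φ) = Re(Z)/|Z| = 20/20.671 = 0.9675.
Step 5 — Type: Im(Z) = -5.224 ⇒ leading (phase φ = -14.6°).

PF = 0.9675 (leading, φ = -14.6°)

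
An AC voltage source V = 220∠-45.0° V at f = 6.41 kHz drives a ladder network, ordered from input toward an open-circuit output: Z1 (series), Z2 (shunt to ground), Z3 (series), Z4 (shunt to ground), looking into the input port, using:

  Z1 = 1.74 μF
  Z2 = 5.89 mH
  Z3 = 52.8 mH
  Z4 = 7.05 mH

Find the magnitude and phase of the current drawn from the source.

Step 1 — Angular frequency: ω = 2π·f = 2π·6410 = 4.028e+04 rad/s.
Step 2 — Component impedances:
  Z1: Z = 1/(jωC) = -j/(ω·C) = 0 - j14.27 Ω
  Z2: Z = jωL = j·4.028e+04·0.00589 = 0 + j237.2 Ω
  Z3: Z = jωL = j·4.028e+04·0.0528 = 0 + j2127 Ω
  Z4: Z = jωL = j·4.028e+04·0.00705 = 0 + j283.9 Ω
Step 3 — Ladder network (open output): work backward from the far end, alternating series and parallel combinations. Z_in = 0 + j201.7 Ω = 201.7∠90.0° Ω.
Step 4 — Source phasor: V = 220∠-45.0° V = 155.6 - j155.6 V.
Step 5 — Ohm's law: I = V / Z_total = (155.6 - j155.6) / (0 + j201.7) = -0.7713 - j0.7713 A.
Step 6 — Convert to polar: |I| = 1.091 A, ∠I = -135.0°.

I = 1.091∠-135.0° A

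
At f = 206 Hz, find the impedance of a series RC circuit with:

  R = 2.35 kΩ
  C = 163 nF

Step 1 — Angular frequency: ω = 2π·f = 2π·206 = 1294 rad/s.
Step 2 — Component impedances:
  R: Z = R = 2350 Ω
  C: Z = 1/(jωC) = -j/(ω·C) = 0 - j4740 Ω
Step 3 — Series combination: Z_total = R + C = 2350 - j4740 Ω = 5290∠-63.6° Ω.

Z = 2350 - j4740 Ω = 5290∠-63.6° Ω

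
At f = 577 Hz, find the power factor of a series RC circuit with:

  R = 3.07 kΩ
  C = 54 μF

Step 1 — Angular frequency: ω = 2π·f = 2π·577 = 3625 rad/s.
Step 2 — Component impedances:
  R: Z = R = 3070 Ω
  C: Z = 1/(jωC) = -j/(ω·C) = 0 - j5.108 Ω
Step 3 — Series combination: Z_total = R + C = 3070 - j5.108 Ω = 3070∠-0.1° Ω.
Step 4 — Power factor: PF = cos(φ) = Re(Z)/|Z| = 3070/3070 = 1.
Step 5 — Type: Im(Z) = -5.108 ⇒ leading (phase φ = -0.1°).

PF = 1 (leading, φ = -0.1°)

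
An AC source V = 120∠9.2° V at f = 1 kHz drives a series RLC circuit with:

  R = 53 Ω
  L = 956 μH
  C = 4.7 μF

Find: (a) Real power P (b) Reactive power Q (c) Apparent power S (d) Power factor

Step 1 — Angular frequency: ω = 2π·f = 2π·1000 = 6283 rad/s.
Step 2 — Component impedances:
  R: Z = R = 53 Ω
  L: Z = jωL = j·6283·0.000956 = 0 + j6.007 Ω
  C: Z = 1/(jωC) = -j/(ω·C) = 0 - j33.86 Ω
Step 3 — Series combination: Z_total = R + L + C = 53 - j27.86 Ω = 59.87∠-27.7° Ω.
Step 4 — Source phasor: V = 120∠9.2° V = 118.5 + j19.19 V.
Step 5 — Current: I = V / Z = 1.602 + j1.204 A = 2.004∠36.9° A.
Step 6 — Complex power: S = V·I* = 212.9 - j111.9 VA.
Step 7 — Real power: P = Re(S) = 212.9 W.
Step 8 — Reactive power: Q = Im(S) = -111.9 VAR.
Step 9 — Apparent power: |S| = 240.5 VA.
Step 10 — Power factor: PF = P/|S| = 0.8852 (leading).

(a) P = 212.9 W  (b) Q = -111.9 VAR  (c) S = 240.5 VA  (d) PF = 0.8852 (leading)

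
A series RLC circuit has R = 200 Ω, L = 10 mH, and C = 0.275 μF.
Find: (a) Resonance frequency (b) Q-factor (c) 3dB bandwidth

Step 1 — Resonance: ω₀ = 1/√(LC) = 1/√(0.01·2.75e-07) = 1.907e+04 rad/s.
Step 2 — f₀ = ω₀/(2π) = 3035 Hz.
Step 3 — Series Q: Q = ω₀L/R = 1.907e+04·0.01/200 = 0.9535.
Step 4 — Bandwidth: Δω = ω₀/Q = 2e+04 rad/s; BW = Δω/(2π) = 3183 Hz.

(a) f₀ = 3035 Hz  (b) Q = 0.9535  (c) BW = 3183 Hz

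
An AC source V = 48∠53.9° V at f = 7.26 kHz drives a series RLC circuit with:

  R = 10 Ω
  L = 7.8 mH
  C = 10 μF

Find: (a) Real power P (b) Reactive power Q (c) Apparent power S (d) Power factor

Step 1 — Angular frequency: ω = 2π·f = 2π·7260 = 4.562e+04 rad/s.
Step 2 — Component impedances:
  R: Z = R = 10 Ω
  L: Z = jωL = j·4.562e+04·0.0078 = 0 + j355.8 Ω
  C: Z = 1/(jωC) = -j/(ω·C) = 0 - j2.192 Ω
Step 3 — Series combination: Z_total = R + L + C = 10 + j353.6 Ω = 353.8∠88.4° Ω.
Step 4 — Source phasor: V = 48∠53.9° V = 28.28 + j38.78 V.
Step 5 — Current: I = V / Z = 0.1119 - j0.07682 A = 0.1357∠-34.5° A.
Step 6 — Complex power: S = V·I* = 0.1841 + j6.51 VA.
Step 7 — Real power: P = Re(S) = 0.1841 W.
Step 8 — Reactive power: Q = Im(S) = 6.51 VAR.
Step 9 — Apparent power: |S| = 6.513 VA.
Step 10 — Power factor: PF = P/|S| = 0.02827 (lagging).

(a) P = 0.1841 W  (b) Q = 6.51 VAR  (c) S = 6.513 VA  (d) PF = 0.02827 (lagging)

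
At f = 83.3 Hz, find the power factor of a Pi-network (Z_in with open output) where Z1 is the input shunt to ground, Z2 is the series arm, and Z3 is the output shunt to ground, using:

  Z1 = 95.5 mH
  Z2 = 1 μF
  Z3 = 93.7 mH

Step 1 — Angular frequency: ω = 2π·f = 2π·83.3 = 523.4 rad/s.
Step 2 — Component impedances:
  Z1: Z = jωL = j·523.4·0.0955 = 0 + j49.98 Ω
  Z2: Z = 1/(jωC) = -j/(ω·C) = 0 - j1911 Ω
  Z3: Z = jωL = j·523.4·0.0937 = 0 + j49.04 Ω
Step 3 — With open output, the series arm Z2 and the output shunt Z3 appear in series to ground: Z2 + Z3 = 0 - j1862 Ω.
Step 4 — Parallel with input shunt Z1: Z_in = Z1 || (Z2 + Z3) = 0 + j51.36 Ω = 51.36∠90.0° Ω.
Step 5 — Power factor: PF = cos(φ) = Re(Z)/|Z| = -0/51.36 = -0.
Step 6 — Type: Im(Z) = 51.36 ⇒ lagging (phase φ = 90.0°).

PF = -0 (lagging, φ = 90.0°)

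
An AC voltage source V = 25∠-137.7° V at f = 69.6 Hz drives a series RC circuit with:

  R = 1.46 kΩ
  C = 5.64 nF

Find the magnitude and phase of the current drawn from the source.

Step 1 — Angular frequency: ω = 2π·f = 2π·69.6 = 437.3 rad/s.
Step 2 — Component impedances:
  R: Z = R = 1460 Ω
  C: Z = 1/(jωC) = -j/(ω·C) = 0 - j4.054e+05 Ω
Step 3 — Series combination: Z_total = R + C = 1460 - j4.054e+05 Ω = 4.054e+05∠-89.8° Ω.
Step 4 — Source phasor: V = 25∠-137.7° V = -18.49 - j16.83 V.
Step 5 — Ohm's law: I = V / Z_total = (-18.49 - j16.83) / (1460 - j4.054e+05) = 4.133e-05 - j4.575e-05 A.
Step 6 — Convert to polar: |I| = 6.166e-05 A, ∠I = -47.9°.

I = 6.166e-05∠-47.9° A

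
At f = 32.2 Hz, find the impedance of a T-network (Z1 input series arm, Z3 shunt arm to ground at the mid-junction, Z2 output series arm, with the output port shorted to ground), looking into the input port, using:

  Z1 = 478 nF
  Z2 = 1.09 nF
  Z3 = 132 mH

Step 1 — Angular frequency: ω = 2π·f = 2π·32.2 = 202.3 rad/s.
Step 2 — Component impedances:
  Z1: Z = 1/(jωC) = -j/(ω·C) = 0 - j1.034e+04 Ω
  Z2: Z = 1/(jωC) = -j/(ω·C) = 0 - j4.535e+06 Ω
  Z3: Z = jωL = j·202.3·0.132 = 0 + j26.71 Ω
Step 3 — With the output port shorted to ground, the output series arm Z2 runs from the junction to ground; the shunt arm Z3 also runs from the junction to ground. They appear in parallel: Z3 || Z2 = 0 + j26.71 Ω.
Step 4 — Series with input arm Z1: Z_in = Z1 + (Z3 || Z2) = 0 - j1.031e+04 Ω = 1.031e+04∠-90.0° Ω.

Z = 0 - j1.031e+04 Ω = 1.031e+04∠-90.0° Ω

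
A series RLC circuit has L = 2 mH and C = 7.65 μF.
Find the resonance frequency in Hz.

Step 1 — Resonance condition Im(Z)=0 gives ω₀ = 1/√(LC).
Step 2 — ω₀ = 1/√(0.002·7.65e-06) = 8085 rad/s.
Step 3 — f₀ = ω₀/(2π) = 1287 Hz.

f₀ = 1287 Hz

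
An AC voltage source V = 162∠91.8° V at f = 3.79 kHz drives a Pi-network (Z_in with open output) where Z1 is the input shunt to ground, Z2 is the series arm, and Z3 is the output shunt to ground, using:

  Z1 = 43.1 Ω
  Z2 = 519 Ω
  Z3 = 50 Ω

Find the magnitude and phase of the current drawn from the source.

Step 1 — Angular frequency: ω = 2π·f = 2π·3790 = 2.381e+04 rad/s.
Step 2 — Component impedances:
  Z1: Z = R = 43.1 Ω
  Z2: Z = R = 519 Ω
  Z3: Z = R = 50 Ω
Step 3 — With open output, the series arm Z2 and the output shunt Z3 appear in series to ground: Z2 + Z3 = 569 Ω.
Step 4 — Parallel with input shunt Z1: Z_in = Z1 || (Z2 + Z3) = 40.07 Ω = 40.07∠0.0° Ω.
Step 5 — Source phasor: V = 162∠91.8° V = -5.089 + j161.9 V.
Step 6 — Ohm's law: I = V / Z_total = (-5.089 + j161.9) / (40.07) = -0.127 + j4.041 A.
Step 7 — Convert to polar: |I| = 4.043 A, ∠I = 91.8°.

I = 4.043∠91.8° A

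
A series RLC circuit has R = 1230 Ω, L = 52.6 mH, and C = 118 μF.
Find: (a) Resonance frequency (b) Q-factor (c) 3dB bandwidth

Step 1 — Resonance condition Im(Z)=0 gives ω₀ = 1/√(LC).
Step 2 — ω₀ = 1/√(0.0526·0.000118) = 401.4 rad/s.
Step 3 — f₀ = ω₀/(2π) = 63.88 Hz.
Step 4 — Series Q: Q = ω₀L/R = 401.4·0.0526/1230 = 0.01717.
Step 5 — 3dB bandwidth: Δω = ω₀/Q = 2.338e+04 rad/s; BW = Δω/(2π) = 3722 Hz.

(a) f₀ = 63.88 Hz  (b) Q = 0.01717  (c) BW = 3722 Hz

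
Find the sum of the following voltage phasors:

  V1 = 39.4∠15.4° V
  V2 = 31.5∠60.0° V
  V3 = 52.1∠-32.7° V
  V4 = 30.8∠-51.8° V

Step 1 — Convert each phasor to rectangular form:
  V1 = 39.4·(cos(15.4°) + j·sin(15.4°)) = 37.99 + j10.46 V
  V2 = 31.5·(cos(60.0°) + j·sin(60.0°)) = 15.75 + j27.28 V
  V3 = 52.1·(cos(-32.7°) + j·sin(-32.7°)) = 43.84 - j28.15 V
  V4 = 30.8·(cos(-51.8°) + j·sin(-51.8°)) = 19.05 - j24.2 V
Step 2 — Sum components: V_total = 116.6 - j14.61 V.
Step 3 — Convert to polar: |V_total| = 117.5 V, ∠V_total = -7.1°.

V_total = 117.5∠-7.1° V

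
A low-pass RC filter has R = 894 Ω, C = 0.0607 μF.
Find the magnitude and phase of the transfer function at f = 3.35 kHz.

Step 1 — Angular frequency: ω = 2π·3350 = 2.105e+04 rad/s.
Step 2 — Transfer function: H(jω) = 1/(1 + jωRC).
Step 3 — Denominator: 1 + jωRC = 1 + j·2.105e+04·894·6.07e-08 = 1 + j1.142.
Step 4 — H = 0.4339 - j0.4956.
Step 5 — Magnitude: |H| = 0.6587 (-3.6 dB); phase: φ = -48.8°.

|H| = 0.6587 (-3.6 dB), φ = -48.8°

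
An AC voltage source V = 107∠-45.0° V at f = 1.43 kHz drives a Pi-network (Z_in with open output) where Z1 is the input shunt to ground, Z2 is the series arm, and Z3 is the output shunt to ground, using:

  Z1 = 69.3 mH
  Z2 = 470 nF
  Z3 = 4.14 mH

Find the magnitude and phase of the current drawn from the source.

Step 1 — Angular frequency: ω = 2π·f = 2π·1430 = 8985 rad/s.
Step 2 — Component impedances:
  Z1: Z = jωL = j·8985·0.0693 = 0 + j622.7 Ω
  Z2: Z = 1/(jωC) = -j/(ω·C) = 0 - j236.8 Ω
  Z3: Z = jωL = j·8985·0.00414 = 0 + j37.2 Ω
Step 3 — With open output, the series arm Z2 and the output shunt Z3 appear in series to ground: Z2 + Z3 = 0 - j199.6 Ω.
Step 4 — Parallel with input shunt Z1: Z_in = Z1 || (Z2 + Z3) = 0 - j293.8 Ω = 293.8∠-90.0° Ω.
Step 5 — Source phasor: V = 107∠-45.0° V = 75.66 - j75.66 V.
Step 6 — Ohm's law: I = V / Z_total = (75.66 - j75.66) / (0 - j293.8) = 0.2575 + j0.2575 A.
Step 7 — Convert to polar: |I| = 0.3642 A, ∠I = 45.0°.

I = 0.3642∠45.0° A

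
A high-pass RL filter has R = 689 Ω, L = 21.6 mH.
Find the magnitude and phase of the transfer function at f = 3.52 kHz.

Step 1 — Angular frequency: ω = 2π·3520 = 2.212e+04 rad/s.
Step 2 — Transfer function: H(jω) = jωL/(R + jωL).
Step 3 — Numerator jωL = j·477.7; denominator R + jωL = 689 + j477.7.
Step 4 — H = 0.3247 + j0.4682.
Step 5 — Magnitude: |H| = 0.5698 (-4.9 dB); phase: φ = 55.3°.

|H| = 0.5698 (-4.9 dB), φ = 55.3°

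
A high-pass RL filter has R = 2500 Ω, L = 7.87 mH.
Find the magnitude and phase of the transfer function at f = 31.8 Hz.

Step 1 — Angular frequency: ω = 2π·31.8 = 199.8 rad/s.
Step 2 — Transfer function: H(jω) = jωL/(R + jωL).
Step 3 — Numerator jωL = j·1.572; denominator R + jωL = 2500 + j1.572.
Step 4 — H = 3.956e-07 + j0.000629.
Step 5 — Magnitude: |H| = 0.000629 (-64.0 dB); phase: φ = 90.0°.

|H| = 0.000629 (-64.0 dB), φ = 90.0°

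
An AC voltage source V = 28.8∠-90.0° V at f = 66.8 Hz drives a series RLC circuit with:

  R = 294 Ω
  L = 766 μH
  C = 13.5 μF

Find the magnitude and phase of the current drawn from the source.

Step 1 — Angular frequency: ω = 2π·f = 2π·66.8 = 419.7 rad/s.
Step 2 — Component impedances:
  R: Z = R = 294 Ω
  L: Z = jωL = j·419.7·0.000766 = 0 + j0.3215 Ω
  C: Z = 1/(jωC) = -j/(ω·C) = 0 - j176.5 Ω
Step 3 — Series combination: Z_total = R + L + C = 294 - j176.2 Ω = 342.7∠-30.9° Ω.
Step 4 — Source phasor: V = 28.8∠-90.0° V = 0 - j28.8 V.
Step 5 — Ohm's law: I = V / Z_total = (0 - j28.8) / (294 - j176.2) = 0.04319 - j0.07208 A.
Step 6 — Convert to polar: |I| = 0.08403 A, ∠I = -59.1°.

I = 0.08403∠-59.1° A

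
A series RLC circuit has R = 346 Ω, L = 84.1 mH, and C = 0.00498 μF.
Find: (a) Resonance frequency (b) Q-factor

Step 1 — Resonance condition Im(Z)=0 gives ω₀ = 1/√(LC).
Step 2 — ω₀ = 1/√(0.0841·4.98e-09) = 4.886e+04 rad/s.
Step 3 — f₀ = ω₀/(2π) = 7777 Hz.
Step 4 — Series Q: Q = ω₀L/R = 4.886e+04·0.0841/346 = 11.88.

(a) f₀ = 7777 Hz  (b) Q = 11.88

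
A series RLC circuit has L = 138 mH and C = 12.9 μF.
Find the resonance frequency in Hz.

Step 1 — Resonance condition Im(Z)=0 gives ω₀ = 1/√(LC).
Step 2 — ω₀ = 1/√(0.138·1.29e-05) = 749.5 rad/s.
Step 3 — f₀ = ω₀/(2π) = 119.3 Hz.

f₀ = 119.3 Hz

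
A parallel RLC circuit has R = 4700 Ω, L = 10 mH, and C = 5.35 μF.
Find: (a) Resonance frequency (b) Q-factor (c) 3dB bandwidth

Step 1 — Resonance: ω₀ = 1/√(LC) = 1/√(0.01·5.35e-06) = 4323 rad/s.
Step 2 — f₀ = ω₀/(2π) = 688.1 Hz.
Step 3 — Parallel Q: Q = R/(ω₀L) = 4700/(4323·0.01) = 108.7.
Step 4 — Bandwidth: Δω = ω₀/Q = 39.77 rad/s; BW = Δω/(2π) = 6.329 Hz.

(a) f₀ = 688.1 Hz  (b) Q = 108.7  (c) BW = 6.329 Hz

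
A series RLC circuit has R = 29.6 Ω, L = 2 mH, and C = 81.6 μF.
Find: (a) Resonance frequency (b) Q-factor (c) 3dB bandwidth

Step 1 — Resonance: ω₀ = 1/√(LC) = 1/√(0.002·8.16e-05) = 2475 rad/s.
Step 2 — f₀ = ω₀/(2π) = 394 Hz.
Step 3 — Series Q: Q = ω₀L/R = 2475·0.002/29.6 = 0.1673.
Step 4 — Bandwidth: Δω = ω₀/Q = 1.48e+04 rad/s; BW = Δω/(2π) = 2355 Hz.

(a) f₀ = 394 Hz  (b) Q = 0.1673  (c) BW = 2355 Hz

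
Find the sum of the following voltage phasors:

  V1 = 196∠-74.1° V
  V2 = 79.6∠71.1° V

Step 1 — Convert each phasor to rectangular form:
  V1 = 196·(cos(-74.1°) + j·sin(-74.1°)) = 53.7 - j188.5 V
  V2 = 79.6·(cos(71.1°) + j·sin(71.1°)) = 25.78 + j75.31 V
Step 2 — Sum components: V_total = 79.48 - j113.2 V.
Step 3 — Convert to polar: |V_total| = 138.3 V, ∠V_total = -54.9°.

V_total = 138.3∠-54.9° V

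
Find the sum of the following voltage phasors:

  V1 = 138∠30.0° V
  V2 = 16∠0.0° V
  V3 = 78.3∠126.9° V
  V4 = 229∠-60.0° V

Step 1 — Convert each phasor to rectangular form:
  V1 = 138·(cos(30.0°) + j·sin(30.0°)) = 119.5 + j69 V
  V2 = 16·(cos(0.0°) + j·sin(0.0°)) = 16 V
  V3 = 78.3·(cos(126.9°) + j·sin(126.9°)) = -47.01 + j62.62 V
  V4 = 229·(cos(-60.0°) + j·sin(-60.0°)) = 114.5 - j198.3 V
Step 2 — Sum components: V_total = 203 - j66.7 V.
Step 3 — Convert to polar: |V_total| = 213.7 V, ∠V_total = -18.2°.

V_total = 213.7∠-18.2° V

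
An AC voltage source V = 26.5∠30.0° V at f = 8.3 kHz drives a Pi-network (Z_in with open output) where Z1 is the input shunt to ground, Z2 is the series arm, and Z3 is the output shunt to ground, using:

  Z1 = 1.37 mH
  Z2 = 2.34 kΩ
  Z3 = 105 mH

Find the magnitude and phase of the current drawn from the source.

Step 1 — Angular frequency: ω = 2π·f = 2π·8300 = 5.215e+04 rad/s.
Step 2 — Component impedances:
  Z1: Z = jωL = j·5.215e+04·0.00137 = 0 + j71.45 Ω
  Z2: Z = R = 2340 Ω
  Z3: Z = jωL = j·5.215e+04·0.105 = 0 + j5476 Ω
Step 3 — With open output, the series arm Z2 and the output shunt Z3 appear in series to ground: Z2 + Z3 = 2340 + j5476 Ω.
Step 4 — Parallel with input shunt Z1: Z_in = Z1 || (Z2 + Z3) = 0.3295 + j70.66 Ω = 70.67∠89.7° Ω.
Step 5 — Source phasor: V = 26.5∠30.0° V = 22.95 + j13.25 V.
Step 6 — Ohm's law: I = V / Z_total = (22.95 + j13.25) / (0.3295 + j70.66) = 0.189 - j0.3239 A.
Step 7 — Convert to polar: |I| = 0.375 A, ∠I = -59.7°.

I = 0.375∠-59.7° A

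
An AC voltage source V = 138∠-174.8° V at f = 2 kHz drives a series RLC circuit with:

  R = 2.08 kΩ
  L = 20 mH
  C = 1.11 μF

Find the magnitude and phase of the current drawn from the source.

Step 1 — Angular frequency: ω = 2π·f = 2π·2000 = 1.257e+04 rad/s.
Step 2 — Component impedances:
  R: Z = R = 2080 Ω
  L: Z = jωL = j·1.257e+04·0.02 = 0 + j251.3 Ω
  C: Z = 1/(jωC) = -j/(ω·C) = 0 - j71.69 Ω
Step 3 — Series combination: Z_total = R + L + C = 2080 + j179.6 Ω = 2088∠4.9° Ω.
Step 4 — Source phasor: V = 138∠-174.8° V = -137.4 - j12.51 V.
Step 5 — Ohm's law: I = V / Z_total = (-137.4 - j12.51) / (2080 + j179.6) = -0.0661 - j0.0003046 A.
Step 6 — Convert to polar: |I| = 0.0661 A, ∠I = -179.7°.

I = 0.0661∠-179.7° A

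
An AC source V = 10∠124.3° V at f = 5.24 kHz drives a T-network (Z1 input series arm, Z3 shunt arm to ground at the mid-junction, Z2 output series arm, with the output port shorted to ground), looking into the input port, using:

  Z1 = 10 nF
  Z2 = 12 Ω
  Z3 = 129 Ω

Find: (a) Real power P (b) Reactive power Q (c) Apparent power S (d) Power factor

Step 1 — Angular frequency: ω = 2π·f = 2π·5240 = 3.292e+04 rad/s.
Step 2 — Component impedances:
  Z1: Z = 1/(jωC) = -j/(ω·C) = 0 - j3037 Ω
  Z2: Z = R = 12 Ω
  Z3: Z = R = 129 Ω
Step 3 — With the output port shorted to ground, the output series arm Z2 runs from the junction to ground; the shunt arm Z3 also runs from the junction to ground. They appear in parallel: Z3 || Z2 = 10.98 Ω.
Step 4 — Series with input arm Z1: Z_in = Z1 + (Z3 || Z2) = 10.98 - j3037 Ω = 3037∠-89.8° Ω.
Step 5 — Source phasor: V = 10∠124.3° V = -5.635 + j8.261 V.
Step 6 — Current: I = V / Z = -0.002727 - j0.001845 A = 0.003292∠-145.9° A.
Step 7 — Complex power: S = V·I* = 0.000119 - j0.03292 VA.
Step 8 — Real power: P = Re(S) = 0.000119 W.
Step 9 — Reactive power: Q = Im(S) = -0.03292 VAR.
Step 10 — Apparent power: |S| = 0.03292 VA.
Step 11 — Power factor: PF = P/|S| = 0.003615 (leading).

(a) P = 0.000119 W  (b) Q = -0.03292 VAR  (c) S = 0.03292 VA  (d) PF = 0.003615 (leading)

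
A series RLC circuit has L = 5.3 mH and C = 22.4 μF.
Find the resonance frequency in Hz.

Step 1 — Resonance condition Im(Z)=0 gives ω₀ = 1/√(LC).
Step 2 — ω₀ = 1/√(0.0053·2.24e-05) = 2902 rad/s.
Step 3 — f₀ = ω₀/(2π) = 461.9 Hz.

f₀ = 461.9 Hz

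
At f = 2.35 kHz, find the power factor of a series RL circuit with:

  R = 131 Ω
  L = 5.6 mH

Step 1 — Angular frequency: ω = 2π·f = 2π·2350 = 1.477e+04 rad/s.
Step 2 — Component impedances:
  R: Z = R = 131 Ω
  L: Z = jωL = j·1.477e+04·0.0056 = 0 + j82.69 Ω
Step 3 — Series combination: Z_total = R + L = 131 + j82.69 Ω = 154.9∠32.3° Ω.
Step 4 — Power factor: PF = cos(φ) = Re(Z)/|Z| = 131/154.913 = 0.8456.
Step 5 — Type: Im(Z) = 82.69 ⇒ lagging (phase φ = 32.3°).

PF = 0.8456 (lagging, φ = 32.3°)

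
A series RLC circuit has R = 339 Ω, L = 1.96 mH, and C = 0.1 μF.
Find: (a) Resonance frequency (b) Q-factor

Step 1 — Resonance condition Im(Z)=0 gives ω₀ = 1/√(LC).
Step 2 — ω₀ = 1/√(0.00196·1e-07) = 7.143e+04 rad/s.
Step 3 — f₀ = ω₀/(2π) = 1.137e+04 Hz.
Step 4 — Series Q: Q = ω₀L/R = 7.143e+04·0.00196/339 = 0.413.

(a) f₀ = 1.137e+04 Hz  (b) Q = 0.413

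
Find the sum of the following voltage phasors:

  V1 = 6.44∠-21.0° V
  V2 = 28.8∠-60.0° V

Step 1 — Convert each phasor to rectangular form:
  V1 = 6.44·(cos(-21.0°) + j·sin(-21.0°)) = 6.012 - j2.308 V
  V2 = 28.8·(cos(-60.0°) + j·sin(-60.0°)) = 14.4 - j24.94 V
Step 2 — Sum components: V_total = 20.41 - j27.25 V.
Step 3 — Convert to polar: |V_total| = 34.05 V, ∠V_total = -53.2°.

V_total = 34.05∠-53.2° V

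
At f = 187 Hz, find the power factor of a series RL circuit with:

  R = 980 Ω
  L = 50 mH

Step 1 — Angular frequency: ω = 2π·f = 2π·187 = 1175 rad/s.
Step 2 — Component impedances:
  R: Z = R = 980 Ω
  L: Z = jωL = j·1175·0.05 = 0 + j58.75 Ω
Step 3 — Series combination: Z_total = R + L = 980 + j58.75 Ω = 981.8∠3.4° Ω.
Step 4 — Power factor: PF = cos(φ) = Re(Z)/|Z| = 980/981.8 = 0.9982.
Step 5 — Type: Im(Z) = 58.75 ⇒ lagging (phase φ = 3.4°).

PF = 0.9982 (lagging, φ = 3.4°)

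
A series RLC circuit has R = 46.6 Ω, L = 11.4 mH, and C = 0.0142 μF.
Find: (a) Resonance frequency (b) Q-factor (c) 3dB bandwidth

Step 1 — Resonance: ω₀ = 1/√(LC) = 1/√(0.0114·1.42e-08) = 7.86e+04 rad/s.
Step 2 — f₀ = ω₀/(2π) = 1.251e+04 Hz.
Step 3 — Series Q: Q = ω₀L/R = 7.86e+04·0.0114/46.6 = 19.23.
Step 4 — Bandwidth: Δω = ω₀/Q = 4088 rad/s; BW = Δω/(2π) = 650.6 Hz.

(a) f₀ = 1.251e+04 Hz  (b) Q = 19.23  (c) BW = 650.6 Hz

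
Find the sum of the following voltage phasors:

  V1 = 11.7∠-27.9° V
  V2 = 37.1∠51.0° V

Step 1 — Convert each phasor to rectangular form:
  V1 = 11.7·(cos(-27.9°) + j·sin(-27.9°)) = 10.34 - j5.475 V
  V2 = 37.1·(cos(51.0°) + j·sin(51.0°)) = 23.35 + j28.83 V
Step 2 — Sum components: V_total = 33.69 + j23.36 V.
Step 3 — Convert to polar: |V_total| = 40.99 V, ∠V_total = 34.7°.

V_total = 40.99∠34.7° V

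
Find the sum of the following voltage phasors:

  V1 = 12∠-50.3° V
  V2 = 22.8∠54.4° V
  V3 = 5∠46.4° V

Step 1 — Convert each phasor to rectangular form:
  V1 = 12·(cos(-50.3°) + j·sin(-50.3°)) = 7.665 - j9.233 V
  V2 = 22.8·(cos(54.4°) + j·sin(54.4°)) = 13.27 + j18.54 V
  V3 = 5·(cos(46.4°) + j·sin(46.4°)) = 3.448 + j3.621 V
Step 2 — Sum components: V_total = 24.39 + j12.93 V.
Step 3 — Convert to polar: |V_total| = 27.6 V, ∠V_total = 27.9°.

V_total = 27.6∠27.9° V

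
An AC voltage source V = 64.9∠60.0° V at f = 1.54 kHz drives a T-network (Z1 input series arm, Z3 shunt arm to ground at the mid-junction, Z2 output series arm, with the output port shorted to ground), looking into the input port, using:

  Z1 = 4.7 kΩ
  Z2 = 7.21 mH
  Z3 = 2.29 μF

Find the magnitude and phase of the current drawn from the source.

Step 1 — Angular frequency: ω = 2π·f = 2π·1540 = 9676 rad/s.
Step 2 — Component impedances:
  Z1: Z = R = 4700 Ω
  Z2: Z = jωL = j·9676·0.00721 = 0 + j69.76 Ω
  Z3: Z = 1/(jωC) = -j/(ω·C) = 0 - j45.13 Ω
Step 3 — With the output port shorted to ground, the output series arm Z2 runs from the junction to ground; the shunt arm Z3 also runs from the junction to ground. They appear in parallel: Z3 || Z2 = 0 - j127.8 Ω.
Step 4 — Series with input arm Z1: Z_in = Z1 + (Z3 || Z2) = 4700 - j127.8 Ω = 4702∠-1.6° Ω.
Step 5 — Source phasor: V = 64.9∠60.0° V = 32.45 + j56.21 V.
Step 6 — Ohm's law: I = V / Z_total = (32.45 + j56.21) / (4700 - j127.8) = 0.006574 + j0.01214 A.
Step 7 — Convert to polar: |I| = 0.0138 A, ∠I = 61.6°.

I = 0.0138∠61.6° A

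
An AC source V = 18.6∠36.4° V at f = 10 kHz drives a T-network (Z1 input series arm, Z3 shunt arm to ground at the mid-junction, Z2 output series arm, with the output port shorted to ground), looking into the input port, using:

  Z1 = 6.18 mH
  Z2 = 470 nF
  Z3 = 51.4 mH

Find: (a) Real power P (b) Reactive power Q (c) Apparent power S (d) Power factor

Step 1 — Angular frequency: ω = 2π·f = 2π·1e+04 = 6.283e+04 rad/s.
Step 2 — Component impedances:
  Z1: Z = jωL = j·6.283e+04·0.00618 = 0 + j388.3 Ω
  Z2: Z = 1/(jωC) = -j/(ω·C) = 0 - j33.86 Ω
  Z3: Z = jωL = j·6.283e+04·0.0514 = 0 + j3230 Ω
Step 3 — With the output port shorted to ground, the output series arm Z2 runs from the junction to ground; the shunt arm Z3 also runs from the junction to ground. They appear in parallel: Z3 || Z2 = 0 - j34.22 Ω.
Step 4 — Series with input arm Z1: Z_in = Z1 + (Z3 || Z2) = 0 + j354.1 Ω = 354.1∠90.0° Ω.
Step 5 — Source phasor: V = 18.6∠36.4° V = 14.97 + j11.04 V.
Step 6 — Current: I = V / Z = 0.03117 - j0.04228 A = 0.05253∠-53.6° A.
Step 7 — Complex power: S = V·I* = 0 + j0.9771 VA.
Step 8 — Real power: P = Re(S) = 0 W.
Step 9 — Reactive power: Q = Im(S) = 0.9771 VAR.
Step 10 — Apparent power: |S| = 0.9771 VA.
Step 11 — Power factor: PF = P/|S| = 0 (lagging).

(a) P = 0 W  (b) Q = 0.9771 VAR  (c) S = 0.9771 VA  (d) PF = 0 (lagging)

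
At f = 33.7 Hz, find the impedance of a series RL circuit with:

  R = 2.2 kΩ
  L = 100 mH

Step 1 — Angular frequency: ω = 2π·f = 2π·33.7 = 211.7 rad/s.
Step 2 — Component impedances:
  R: Z = R = 2200 Ω
  L: Z = jωL = j·211.7·0.1 = 0 + j21.17 Ω
Step 3 — Series combination: Z_total = R + L = 2200 + j21.17 Ω = 2200∠0.6° Ω.

Z = 2200 + j21.17 Ω = 2200∠0.6° Ω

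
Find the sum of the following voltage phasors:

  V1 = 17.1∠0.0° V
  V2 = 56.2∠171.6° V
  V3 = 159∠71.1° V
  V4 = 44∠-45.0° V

Step 1 — Convert each phasor to rectangular form:
  V1 = 17.1·(cos(0.0°) + j·sin(0.0°)) = 17.1 V
  V2 = 56.2·(cos(171.6°) + j·sin(171.6°)) = -55.6 + j8.21 V
  V3 = 159·(cos(71.1°) + j·sin(71.1°)) = 51.5 + j150.4 V
  V4 = 44·(cos(-45.0°) + j·sin(-45.0°)) = 31.11 - j31.11 V
Step 2 — Sum components: V_total = 44.12 + j127.5 V.
Step 3 — Convert to polar: |V_total| = 134.9 V, ∠V_total = 70.9°.

V_total = 134.9∠70.9° V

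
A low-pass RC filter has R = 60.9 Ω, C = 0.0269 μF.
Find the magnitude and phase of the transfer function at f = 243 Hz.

Step 1 — Angular frequency: ω = 2π·243 = 1527 rad/s.
Step 2 — Transfer function: H(jω) = 1/(1 + jωRC).
Step 3 — Denominator: 1 + jωRC = 1 + j·1527·60.9·2.69e-08 = 1 + j0.002501.
Step 4 — H = 1 - j0.002501.
Step 5 — Magnitude: |H| = 1 (-0.0 dB); phase: φ = -0.1°.

|H| = 1 (-0.0 dB), φ = -0.1°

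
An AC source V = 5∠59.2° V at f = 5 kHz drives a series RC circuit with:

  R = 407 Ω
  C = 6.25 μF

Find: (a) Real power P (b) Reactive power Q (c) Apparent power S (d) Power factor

Step 1 — Angular frequency: ω = 2π·f = 2π·5000 = 3.142e+04 rad/s.
Step 2 — Component impedances:
  R: Z = R = 407 Ω
  C: Z = 1/(jωC) = -j/(ω·C) = 0 - j5.093 Ω
Step 3 — Series combination: Z_total = R + C = 407 - j5.093 Ω = 407∠-0.7° Ω.
Step 4 — Source phasor: V = 5∠59.2° V = 2.56 + j4.295 V.
Step 5 — Current: I = V / Z = 0.006157 + j0.01063 A = 0.01228∠59.9° A.
Step 6 — Complex power: S = V·I* = 0.06142 - j0.0007685 VA.
Step 7 — Real power: P = Re(S) = 0.06142 W.
Step 8 — Reactive power: Q = Im(S) = -0.0007685 VAR.
Step 9 — Apparent power: |S| = 0.06142 VA.
Step 10 — Power factor: PF = P/|S| = 0.9999 (leading).

(a) P = 0.06142 W  (b) Q = -0.0007685 VAR  (c) S = 0.06142 VA  (d) PF = 0.9999 (leading)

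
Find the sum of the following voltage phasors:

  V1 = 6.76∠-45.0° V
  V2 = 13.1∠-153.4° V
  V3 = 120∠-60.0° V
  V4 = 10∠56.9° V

Step 1 — Convert each phasor to rectangular form:
  V1 = 6.76·(cos(-45.0°) + j·sin(-45.0°)) = 4.78 - j4.78 V
  V2 = 13.1·(cos(-153.4°) + j·sin(-153.4°)) = -11.71 - j5.866 V
  V3 = 120·(cos(-60.0°) + j·sin(-60.0°)) = 60 - j103.9 V
  V4 = 10·(cos(56.9°) + j·sin(56.9°)) = 5.461 + j8.377 V
Step 2 — Sum components: V_total = 58.53 - j106.2 V.
Step 3 — Convert to polar: |V_total| = 121.3 V, ∠V_total = -61.1°.

V_total = 121.3∠-61.1° V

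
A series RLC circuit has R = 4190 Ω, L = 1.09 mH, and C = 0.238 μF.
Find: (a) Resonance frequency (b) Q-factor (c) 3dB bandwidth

Step 1 — Resonance: ω₀ = 1/√(LC) = 1/√(0.00109·2.38e-07) = 6.209e+04 rad/s.
Step 2 — f₀ = ω₀/(2π) = 9881 Hz.
Step 3 — Series Q: Q = ω₀L/R = 6.209e+04·0.00109/4190 = 0.01615.
Step 4 — Bandwidth: Δω = ω₀/Q = 3.844e+06 rad/s; BW = Δω/(2π) = 6.118e+05 Hz.

(a) f₀ = 9881 Hz  (b) Q = 0.01615  (c) BW = 6.118e+05 Hz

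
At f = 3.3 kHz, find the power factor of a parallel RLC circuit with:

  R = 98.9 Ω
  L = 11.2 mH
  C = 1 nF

Step 1 — Angular frequency: ω = 2π·f = 2π·3300 = 2.073e+04 rad/s.
Step 2 — Component impedances:
  R: Z = R = 98.9 Ω
  L: Z = jωL = j·2.073e+04·0.0112 = 0 + j232.2 Ω
  C: Z = 1/(jωC) = -j/(ω·C) = 0 - j4.823e+04 Ω
Step 3 — Parallel combination: 1/Z_total = 1/R + 1/L + 1/C; Z_total = 83.84 + j35.53 Ω = 91.06∠23.0° Ω.
Step 4 — Power factor: PF = cos(φ) = Re(Z)/|Z| = 83.84/91.06 = 0.9207.
Step 5 — Type: Im(Z) = 35.53 ⇒ lagging (phase φ = 23.0°).

PF = 0.9207 (lagging, φ = 23.0°)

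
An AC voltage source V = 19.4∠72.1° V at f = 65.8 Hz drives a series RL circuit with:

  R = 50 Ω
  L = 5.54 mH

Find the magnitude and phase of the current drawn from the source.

Step 1 — Angular frequency: ω = 2π·f = 2π·65.8 = 413.4 rad/s.
Step 2 — Component impedances:
  R: Z = R = 50 Ω
  L: Z = jωL = j·413.4·0.00554 = 0 + j2.29 Ω
Step 3 — Series combination: Z_total = R + L = 50 + j2.29 Ω = 50.05∠2.6° Ω.
Step 4 — Source phasor: V = 19.4∠72.1° V = 5.963 + j18.46 V.
Step 5 — Ohm's law: I = V / Z_total = (5.963 + j18.46) / (50 + j2.29) = 0.1359 + j0.363 A.
Step 6 — Convert to polar: |I| = 0.3876 A, ∠I = 69.5°.

I = 0.3876∠69.5° A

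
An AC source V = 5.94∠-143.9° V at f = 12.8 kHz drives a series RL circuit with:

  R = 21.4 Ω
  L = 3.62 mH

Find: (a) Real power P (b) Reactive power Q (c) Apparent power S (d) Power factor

Step 1 — Angular frequency: ω = 2π·f = 2π·1.28e+04 = 8.042e+04 rad/s.
Step 2 — Component impedances:
  R: Z = R = 21.4 Ω
  L: Z = jωL = j·8.042e+04·0.00362 = 0 + j291.1 Ω
Step 3 — Series combination: Z_total = R + L = 21.4 + j291.1 Ω = 291.9∠85.8° Ω.
Step 4 — Source phasor: V = 5.94∠-143.9° V = -4.799 - j3.5 V.
Step 5 — Current: I = V / Z = -0.01316 + j0.01552 A = 0.02035∠130.3° A.
Step 6 — Complex power: S = V·I* = 0.00886 + j0.1205 VA.
Step 7 — Real power: P = Re(S) = 0.00886 W.
Step 8 — Reactive power: Q = Im(S) = 0.1205 VAR.
Step 9 — Apparent power: |S| = 0.1209 VA.
Step 10 — Power factor: PF = P/|S| = 0.07331 (lagging).

(a) P = 0.00886 W  (b) Q = 0.1205 VAR  (c) S = 0.1209 VA  (d) PF = 0.07331 (lagging)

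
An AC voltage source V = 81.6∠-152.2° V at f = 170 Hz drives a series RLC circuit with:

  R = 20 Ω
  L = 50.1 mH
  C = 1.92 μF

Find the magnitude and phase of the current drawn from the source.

Step 1 — Angular frequency: ω = 2π·f = 2π·170 = 1068 rad/s.
Step 2 — Component impedances:
  R: Z = R = 20 Ω
  L: Z = jωL = j·1068·0.0501 = 0 + j53.51 Ω
  C: Z = 1/(jωC) = -j/(ω·C) = 0 - j487.6 Ω
Step 3 — Series combination: Z_total = R + L + C = 20 - j434.1 Ω = 434.6∠-87.4° Ω.
Step 4 — Source phasor: V = 81.6∠-152.2° V = -72.18 - j38.06 V.
Step 5 — Ohm's law: I = V / Z_total = (-72.18 - j38.06) / (20 - j434.1) = 0.07984 - j0.17 A.
Step 6 — Convert to polar: |I| = 0.1878 A, ∠I = -64.8°.

I = 0.1878∠-64.8° A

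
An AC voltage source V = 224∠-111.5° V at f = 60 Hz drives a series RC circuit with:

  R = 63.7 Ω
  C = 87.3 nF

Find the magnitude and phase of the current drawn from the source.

Step 1 — Angular frequency: ω = 2π·f = 2π·60 = 377 rad/s.
Step 2 — Component impedances:
  R: Z = R = 63.7 Ω
  C: Z = 1/(jωC) = -j/(ω·C) = 0 - j3.038e+04 Ω
Step 3 — Series combination: Z_total = R + C = 63.7 - j3.038e+04 Ω = 3.038e+04∠-89.9° Ω.
Step 4 — Source phasor: V = 224∠-111.5° V = -82.1 - j208.4 V.
Step 5 — Ohm's law: I = V / Z_total = (-82.1 - j208.4) / (63.7 - j3.038e+04) = 0.006853 - j0.002716 A.
Step 6 — Convert to polar: |I| = 0.007372 A, ∠I = -21.6°.

I = 0.007372∠-21.6° A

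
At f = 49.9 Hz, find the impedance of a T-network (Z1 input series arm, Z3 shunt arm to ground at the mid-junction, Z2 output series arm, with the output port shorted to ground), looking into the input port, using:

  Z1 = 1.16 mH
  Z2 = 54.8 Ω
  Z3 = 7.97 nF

Step 1 — Angular frequency: ω = 2π·f = 2π·49.9 = 313.5 rad/s.
Step 2 — Component impedances:
  Z1: Z = jωL = j·313.5·0.00116 = 0 + j0.3637 Ω
  Z2: Z = R = 54.8 Ω
  Z3: Z = 1/(jωC) = -j/(ω·C) = 0 - j4.002e+05 Ω
Step 3 — With the output port shorted to ground, the output series arm Z2 runs from the junction to ground; the shunt arm Z3 also runs from the junction to ground. They appear in parallel: Z3 || Z2 = 54.8 - j0.007504 Ω.
Step 4 — Series with input arm Z1: Z_in = Z1 + (Z3 || Z2) = 54.8 + j0.3562 Ω = 54.8∠0.4° Ω.

Z = 54.8 + j0.3562 Ω = 54.8∠0.4° Ω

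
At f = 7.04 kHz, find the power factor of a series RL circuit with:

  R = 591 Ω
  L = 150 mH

Step 1 — Angular frequency: ω = 2π·f = 2π·7040 = 4.423e+04 rad/s.
Step 2 — Component impedances:
  R: Z = R = 591 Ω
  L: Z = jωL = j·4.423e+04·0.15 = 0 + j6635 Ω
Step 3 — Series combination: Z_total = R + L = 591 + j6635 Ω = 6661∠84.9° Ω.
Step 4 — Power factor: PF = cos(φ) = Re(Z)/|Z| = 591/6661.3 = 0.08872.
Step 5 — Type: Im(Z) = 6635 ⇒ lagging (phase φ = 84.9°).

PF = 0.08872 (lagging, φ = 84.9°)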